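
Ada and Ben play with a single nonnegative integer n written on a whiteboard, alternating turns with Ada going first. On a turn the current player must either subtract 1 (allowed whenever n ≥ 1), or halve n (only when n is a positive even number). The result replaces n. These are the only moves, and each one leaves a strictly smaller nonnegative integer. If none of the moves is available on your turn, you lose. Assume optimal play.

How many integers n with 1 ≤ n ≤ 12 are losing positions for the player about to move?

5

Use the standard recursion: the mover loses at a terminal position; elsewhere, the mover wins exactly when some move hands the opponent an L position.
n=0: no move → L
n=1: →0(L), so W
n=2: →1(W) only, which is W, so L
n=3: →2(L), so W
n=4: →2(L), so W
n=5: →4(W) only, which is W, so L
n=6: →5(L), so W
n=7: →6(W) only, which is W, so L
n=8: →7(L), so W
n=9: →8(W) only, which is W, so L
n=10: →5(L), so W
n=11: →10(W) only, which is W, so L
n=12: →11(L), so W
L entries with 1 ≤ n ≤ 12 (n=0 is outside the asked range and is not counted): n = 2, 5, 7, 9, 11; that makes 5.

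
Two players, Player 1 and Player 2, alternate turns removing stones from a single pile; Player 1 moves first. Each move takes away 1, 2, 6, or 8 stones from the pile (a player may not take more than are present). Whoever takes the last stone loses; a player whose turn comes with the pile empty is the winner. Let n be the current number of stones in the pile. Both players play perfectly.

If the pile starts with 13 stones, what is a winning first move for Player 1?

Compute win/loss labels from the base case upward. A position with no move is W. Any other position is W if it can reach an L in one move, else L.
n=0: no move; the opponent has just taken the last stone and therefore loses → W
n=1: →0(W) only, which is W, so L
n=2: →1(L), so W
n=3: →1(L), so W
n=4: →3(W), 2(W) — all W, so L
n=5: →4(L), so W
n=6: →4(L), so W
n=7: →1(L), so W
n=8: →7(W), 6(W), 2(W), 0(W) — all W, so L
n=9: →8(L), so W
n=10: →8(L), so W
n=11: →10(W), 9(W), 5(W), 3(W) — all W, so L
n=12: →11(L), so W
n=13: →11(L), so W
From 13, the L positions reachable in one move are: 11.

Remove 2, leaving 11.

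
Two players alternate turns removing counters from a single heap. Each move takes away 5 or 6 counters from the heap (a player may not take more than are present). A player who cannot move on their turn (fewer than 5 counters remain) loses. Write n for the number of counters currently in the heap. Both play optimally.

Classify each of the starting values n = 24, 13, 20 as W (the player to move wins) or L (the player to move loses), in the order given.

Work bottom-up. With no move the player to move loses. Otherwise the position is W if at least one move leads to an L position for the opponent, and L if every move leads to a W.
n=0: no move → L
n=1: no move → L
n=2: no move → L
n=3: no move → L
n=4: no move → L
n=5: →0(L), so W
n=6: →1(L), so W
n=7: →2(L), so W
n=8: →3(L), so W
n=9: →4(L), so W
n=10: →4(L), so W
n=11: →6(W), 5(W) — all W, so L
n=12: →7(W), 6(W) — all W, so L
n=13: →8(W), 7(W) — all W, so L
n=14: →9(W), 8(W) — all W, so L
n=15: →10(W), 9(W) — all W, so L
n=16: →11(L), so W
n=17: →12(L), so W
n=18: →13(L), so W
n=19: →14(L), so W
n=20: →15(L), so W
n=21: →15(L), so W
n=22: →17(W), 16(W) — all W, so L
n=23: →18(W), 17(W) — all W, so L
n=24: →19(W), 18(W) — all W, so L

24: L, 13: L, 20: W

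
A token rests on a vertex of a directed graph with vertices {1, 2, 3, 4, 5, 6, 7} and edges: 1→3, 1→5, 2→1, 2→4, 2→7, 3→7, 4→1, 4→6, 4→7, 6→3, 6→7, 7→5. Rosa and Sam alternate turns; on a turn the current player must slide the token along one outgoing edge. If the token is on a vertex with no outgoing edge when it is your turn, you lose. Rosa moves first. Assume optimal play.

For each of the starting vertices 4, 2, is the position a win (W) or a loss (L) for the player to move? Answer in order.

Build the W/L table. Terminal = L. A non-terminal position is W if it has a move to some L; otherwise it is L.
Every edge goes from a vertex to one that appears earlier in the order 5, 7, 3, 6, 1, 4, 2, so processing vertices in that order labels each vertex after all of its successors.
5: no outgoing edge → L
7: can move to 5, which is L ⇒ W
3: the only move is to 7(W), a W ⇒ L
6: can move to 3, which is L ⇒ W
1: can move to 3, which is L ⇒ W
4: moves to 1(W), 6(W), 7(W); every one is W ⇒ L
2: can move to 4, which is L ⇒ W

4: L, 2: W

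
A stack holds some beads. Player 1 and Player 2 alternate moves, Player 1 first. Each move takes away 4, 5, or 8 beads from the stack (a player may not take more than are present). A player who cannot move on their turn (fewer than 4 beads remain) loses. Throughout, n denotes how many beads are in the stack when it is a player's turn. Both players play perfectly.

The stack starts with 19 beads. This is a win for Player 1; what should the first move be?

Positions with no move are L. A position that does have a move is losing for the player to move precisely when every available move leads to a winning position for the opponent. Fill in the labels:
n=0: no move → L
n=1: no move → L
n=2: no move → L
n=3: no move → L
n=4: can move to 0, which is L ⇒ W
n=5: can move to 1, which is L ⇒ W
n=6: can move to 2, which is L ⇒ W
n=7: can move to 3, which is L ⇒ W
n=8: can move to 3, which is L ⇒ W
n=9: can move to 1, which is L ⇒ W
n=10: can move to 2, which is L ⇒ W
n=11: can move to 3, which is L ⇒ W
n=12: moves to 8(W), 7(W), 4(W); every one is W ⇒ L
n=13: moves to 9(W), 8(W), 5(W); every one is W ⇒ L
n=14: moves to 10(W), 9(W), 6(W); every one is W ⇒ L
n=15: moves to 11(W), 10(W), 7(W); every one is W ⇒ L
n=16: can move to 12, which is L ⇒ W
n=17: can move to 13, which is L ⇒ W
n=18: can move to 14, which is L ⇒ W
n=19: can move to 15, which is L ⇒ W
From 19, the L positions reachable in one move are: 15, 14. Any move reaching one of these is winning.

Remove 4, leaving 15.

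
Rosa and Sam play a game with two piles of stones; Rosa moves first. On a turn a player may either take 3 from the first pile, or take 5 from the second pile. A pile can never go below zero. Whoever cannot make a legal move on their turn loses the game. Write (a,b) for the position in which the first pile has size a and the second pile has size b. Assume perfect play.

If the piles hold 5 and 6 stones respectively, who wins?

Sam wins.

Positions with no move are L. A position that does have a move is losing for the player to move precisely when every available move leads to a winning position for the opponent. Fill in the labels:
No move ever increases a pile, so every position that can arise here has a ≤ 5 and b ≤ 6; it is enough to label the cells with 0 ≤ a ≤ 5 and 0 ≤ b ≤ 6.
Every move lowers a or b (never raises either), so fill the grid row by row in increasing a, and left to right within a row: each cell's successors are then already labelled.
      b=0  b=1  b=2  b=3  b=4  b=5  b=6
a=0:    L    L    L    L    L    W    W
a=1:    L    L    L    L    L    W    W
a=2:    L    L    L    L    L    W    W
a=3:    W    W    W    W    W    L    L
a=4:    W    W    W    W    W    L    L
a=5:    W    W    W    W    W    L    L
Cells with no legal move (terminal, hence L): (0,0), (0,1), (0,2), (0,3), (0,4), (1,0), (1,1), (1,2), (1,3), (1,4), (2,0), (2,1), (2,2), (2,3), (2,4).
The remaining L cells, each justified by listing all of its moves:
(3,5): L (options (0,5)(W), (3,0)(W) are all W)
(3,6): L (options (0,6)(W), (3,1)(W) are all W)
(4,5): L (options (1,5)(W), (4,0)(W) are all W)
(4,6): L (options (1,6)(W), (4,1)(W) are all W)
(5,5): L (options (2,5)(W), (5,0)(W) are all W)
(5,6): L (options (2,6)(W), (5,1)(W) are all W)
Every other cell has at least one move into one of the L cells above, so it is W.
Every move from (5,6) reaches a W position, so the mover loses.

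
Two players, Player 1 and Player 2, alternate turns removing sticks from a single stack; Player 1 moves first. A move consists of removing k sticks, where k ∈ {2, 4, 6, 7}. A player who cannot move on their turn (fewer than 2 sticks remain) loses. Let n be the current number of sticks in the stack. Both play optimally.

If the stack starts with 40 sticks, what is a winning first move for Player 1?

Compute win/loss labels from the base case upward. A position with no move is L. Any other position is W if it can reach an L in one move, else L.
n=0: no move → L
n=1: no move → L
n=2: →0(L), so W
n=3: →1(L), so W
n=4: →0(L), so W
n=5: →1(L), so W
n=6: →0(L), so W
n=7: →1(L), so W
n=8: →1(L), so W
n=9: →7(W), 5(W), 3(W), 2(W) — all W, so L
n=10: →8(W), 6(W), 4(W), 3(W) — all W, so L
n=11: →9(L), so W
n=12: →10(L), so W
n=13: →9(L), so W
n=14: →10(L), so W
n=15: →9(L), so W
n=16: →10(L), so W
n=17: →10(L), so W
n=18: →16(W), 14(W), 12(W), 11(W) — all W, so L
n=19: →17(W), 15(W), 13(W), 12(W) — all W, so L
n=20: →18(L), so W
n=21: →19(L), so W
n=22: →18(L), so W
n=23: →19(L), so W
n=24: →18(L), so W
n=25: →19(L), so W
n=26: →19(L), so W
n=27: →25(W), 23(W), 21(W), 20(W) — all W, so L
n=28: →26(W), 24(W), 22(W), 21(W) — all W, so L
n=29: →27(L), so W
n=30: →28(L), so W
n=31: →27(L), so W
n=32: →28(L), so W
n=33: →27(L), so W
n=34: →28(L), so W
n=35: →28(L), so W
n=36: →34(W), 32(W), 30(W), 29(W) — all W, so L
n=37: →35(W), 33(W), 31(W), 30(W) — all W, so L
n=38: →36(L), so W
n=39: →37(L), so W
n=40: →36(L), so W
From 40, the L positions reachable in one move are: 36.

Remove 4, leaving 36.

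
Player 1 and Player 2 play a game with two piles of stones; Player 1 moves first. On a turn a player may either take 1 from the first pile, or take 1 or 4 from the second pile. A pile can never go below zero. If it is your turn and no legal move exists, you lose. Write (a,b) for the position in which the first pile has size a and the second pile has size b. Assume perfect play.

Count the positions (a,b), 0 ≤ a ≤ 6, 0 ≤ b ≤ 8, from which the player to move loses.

28

Work bottom-up. With no move the player to move loses. Otherwise the position is W if at least one move leads to an L position for the opponent, and L if every move leads to a W.
Every move lowers a or b (never raises either), so fill the grid row by row in increasing a, and left to right within a row: each cell's successors are then already labelled.
      b=0  b=1  b=2  b=3  b=4  b=5  b=6  b=7  b=8
a=0:    L    W    L    W    W    L    W    L    W
a=1:    W    L    W    L    W    W    L    W    L
a=2:    L    W    L    W    W    L    W    L    W
a=3:    W    L    W    L    W    W    L    W    L
a=4:    L    W    L    W    W    L    W    L    W
a=5:    W    L    W    L    W    W    L    W    L
a=6:    L    W    L    W    W    L    W    L    W
Cells with no legal move (terminal, hence L): (0,0).
The remaining L cells, each justified by listing all of its moves:
(0,2): →(0,1)(W) only, which is W, so L
(0,5): →(0,4)(W), (0,1)(W) — all W, so L
(0,7): →(0,6)(W), (0,3)(W) — all W, so L
(1,1): →(0,1)(W), (1,0)(W) — all W, so L
(1,3): →(0,3)(W), (1,2)(W) — all W, so L
(1,6): →(0,6)(W), (1,5)(W), (1,2)(W) — all W, so L
(1,8): →(0,8)(W), (1,7)(W), (1,4)(W) — all W, so L
(2,0): →(1,0)(W) only, which is W, so L
(2,2): →(1,2)(W), (2,1)(W) — all W, so L
(2,5): →(1,5)(W), (2,4)(W), (2,1)(W) — all W, so L
(2,7): →(1,7)(W), (2,6)(W), (2,3)(W) — all W, so L
(3,1): →(2,1)(W), (3,0)(W) — all W, so L
(3,3): →(2,3)(W), (3,2)(W) — all W, so L
(3,6): →(2,6)(W), (3,5)(W), (3,2)(W) — all W, so L
(3,8): →(2,8)(W), (3,7)(W), (3,4)(W) — all W, so L
(4,0): →(3,0)(W) only, which is W, so L
(4,2): →(3,2)(W), (4,1)(W) — all W, so L
(4,5): →(3,5)(W), (4,4)(W), (4,1)(W) — all W, so L
(4,7): →(3,7)(W), (4,6)(W), (4,3)(W) — all W, so L
(5,1): →(4,1)(W), (5,0)(W) — all W, so L
(5,3): →(4,3)(W), (5,2)(W) — all W, so L
(5,6): →(4,6)(W), (5,5)(W), (5,2)(W) — all W, so L
(5,8): →(4,8)(W), (5,7)(W), (5,4)(W) — all W, so L
(6,0): →(5,0)(W) only, which is W, so L
(6,2): →(5,2)(W), (6,1)(W) — all W, so L
(6,5): →(5,5)(W), (6,4)(W), (6,1)(W) — all W, so L
(6,7): →(5,7)(W), (6,6)(W), (6,3)(W) — all W, so L
Every other cell has at least one move into one of the L cells above, so it is W.
L cells per row: a=0: 4, a=1: 4, a=2: 4, a=3: 4, a=4: 4, a=5: 4, a=6: 4; total 28.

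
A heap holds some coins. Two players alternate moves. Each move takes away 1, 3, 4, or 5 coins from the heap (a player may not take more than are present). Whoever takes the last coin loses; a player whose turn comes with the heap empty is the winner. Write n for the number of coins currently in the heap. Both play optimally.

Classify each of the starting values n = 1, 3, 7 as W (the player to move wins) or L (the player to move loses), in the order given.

Positions with no move are W. A position that does have a move is losing for the player to move precisely when every available move leads to a winning position for the opponent. Fill in the labels:
n=0: no move; the opponent has just taken the last coin and therefore loses → W
n=1: the only move is to 0(W), a W ⇒ L
n=2: can move to 1, which is L ⇒ W
n=3: moves to 2(W), 0(W); every one is W ⇒ L
n=4: can move to 3, which is L ⇒ W
n=5: can move to 1, which is L ⇒ W
n=6: can move to 3, which is L ⇒ W
n=7: can move to 3, which is L ⇒ W

1: L, 3: L, 7: W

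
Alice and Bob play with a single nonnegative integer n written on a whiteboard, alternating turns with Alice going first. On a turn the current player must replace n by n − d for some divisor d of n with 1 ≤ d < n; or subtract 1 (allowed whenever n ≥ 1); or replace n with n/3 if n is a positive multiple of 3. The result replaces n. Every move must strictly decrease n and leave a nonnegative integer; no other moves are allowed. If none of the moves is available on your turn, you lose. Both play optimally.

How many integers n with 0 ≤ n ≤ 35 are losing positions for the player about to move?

Positions with no move are L. A position that does have a move is losing for the player to move precisely when every available move leads to a winning position for the opponent. Fill in the labels:
n=0: no move → L
n=1: can move to 0, which is L ⇒ W
n=2: the only move is to 1(W), a W ⇒ L
n=3: can move to 2, which is L ⇒ W
n=4: can move to 2, which is L ⇒ W
n=5: the only move is to 4(W), a W ⇒ L
n=6: can move to 2, which is L ⇒ W
n=7: the only move is to 6(W), a W ⇒ L
n=8: can move to 7, which is L ⇒ W
n=9: moves to 3(W), 6(W), 8(W); every one is W ⇒ L
n=10: can move to 5, which is L ⇒ W
n=11: the only move is to 10(W), a W ⇒ L
n=12: can move to 9, which is L ⇒ W
n=13: the only move is to 12(W), a W ⇒ L
n=14: can move to 7, which is L ⇒ W
n=15: can move to 5, which is L ⇒ W
n=16: moves to 8(W), 12(W), 14(W), 15(W); every one is W ⇒ L
n=17: can move to 16, which is L ⇒ W
n=18: can move to 9, which is L ⇒ W
n=19: the only move is to 18(W), a W ⇒ L
n=20: can move to 16, which is L ⇒ W
n=21: can move to 7, which is L ⇒ W
n=22: can move to 11, which is L ⇒ W
n=23: the only move is to 22(W), a W ⇒ L
n=24: can move to 16, which is L ⇒ W
n=25: moves to 20(W), 24(W); every one is W ⇒ L
n=26: can move to 13, which is L ⇒ W
n=27: can move to 9, which is L ⇒ W
n=28: moves to 14(W), 21(W), 24(W), 26(W), 27(W); every one is W ⇒ L
n=29: can move to 28, which is L ⇒ W
n=30: can move to 25, which is L ⇒ W
n=31: the only move is to 30(W), a W ⇒ L
n=32: can move to 16, which is L ⇒ W
n=33: can move to 11, which is L ⇒ W
n=34: moves to 17(W), 32(W), 33(W); every one is W ⇒ L
n=35: can move to 28, which is L ⇒ W
L entries with 0 ≤ n ≤ 35: n = 0, 2, 5, 7, 9, 11, 13, 16, 19, 23, 25, 28, 31, 34; that makes 14.

14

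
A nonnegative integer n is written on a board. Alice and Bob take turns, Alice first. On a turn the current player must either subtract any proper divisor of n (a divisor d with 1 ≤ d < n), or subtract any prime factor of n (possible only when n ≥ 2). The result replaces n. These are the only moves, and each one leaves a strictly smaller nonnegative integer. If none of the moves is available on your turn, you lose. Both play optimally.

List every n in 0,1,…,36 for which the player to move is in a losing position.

0, 1, 4, 9, 14, 20, 26, 32, 35

Build the W/L table. Terminal = L. A non-terminal position is W if it has a move to some L; otherwise it is L.
n=0: no move → L
n=1: no move → L
n=2: W (go to 0, an L position)
n=3: W (go to 0, an L position)
n=4: L (options 2(W), 3(W) are all W)
n=5: W (go to 0, an L position)
n=6: W (go to 4, an L position)
n=7: W (go to 0, an L position)
n=8: W (go to 4, an L position)
n=9: L (options 6(W), 8(W) are all W)
n=10: W (go to 9, an L position)
n=11: W (go to 0, an L position)
n=12: W (go to 9, an L position)
n=13: W (go to 0, an L position)
n=14: L (options 7(W), 12(W), 13(W) are all W)
n=15: W (go to 14, an L position)
n=16: W (go to 14, an L position)
n=17: W (go to 0, an L position)
n=18: W (go to 9, an L position)
n=19: W (go to 0, an L position)
n=20: L (options 10(W), 15(W), 16(W), 18(W), 19(W) are all W)
n=21: W (go to 14, an L position)
n=22: W (go to 20, an L position)
n=23: W (go to 0, an L position)
n=24: W (go to 20, an L position)
n=25: W (go to 20, an L position)
n=26: L (options 13(W), 24(W), 25(W) are all W)
n=27: W (go to 26, an L position)
n=28: W (go to 14, an L position)
n=29: W (go to 0, an L position)
n=30: W (go to 20, an L position)
n=31: W (go to 0, an L position)
n=32: L (options 16(W), 24(W), 28(W), 30(W), 31(W) are all W)
n=33: W (go to 32, an L position)
n=34: W (go to 32, an L position)
n=35: L (options 28(W), 30(W), 34(W) are all W)
n=36: W (go to 32, an L position)
The losing starting values of n are exactly the entries labelled L in this table (9 of them).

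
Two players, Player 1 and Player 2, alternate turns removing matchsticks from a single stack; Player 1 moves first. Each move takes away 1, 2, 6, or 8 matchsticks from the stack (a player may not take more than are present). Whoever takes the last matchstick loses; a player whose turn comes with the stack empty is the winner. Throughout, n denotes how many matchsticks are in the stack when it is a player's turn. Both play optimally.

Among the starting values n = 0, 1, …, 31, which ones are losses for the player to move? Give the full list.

Label each position W (a win for the player to move) or L (a loss). A position with no legal move is W; any other position is W exactly when some move reaches an L, and L when every move reaches a W.
n=0: no move; the opponent has just taken the last matchstick and therefore loses → W
n=1: only reaches 0(W), which is W → L
n=2: reaches L-position 1 → W
n=3: reaches L-position 1 → W
n=4: only reaches 3(W), 2(W), all W → L
n=5: reaches L-position 4 → W
n=6: reaches L-position 4 → W
n=7: reaches L-position 1 → W
n=8: only reaches 7(W), 6(W), 2(W), 0(W), all W → L
n=9: reaches L-position 8 → W
n=10: reaches L-position 8 → W
n=11: only reaches 10(W), 9(W), 5(W), 3(W), all W → L
n=12: reaches L-position 11 → W
n=13: reaches L-position 11 → W
n=14: reaches L-position 8 → W
n=15: only reaches 14(W), 13(W), 9(W), 7(W), all W → L
n=16: reaches L-position 15 → W
n=17: reaches L-position 15 → W
n=18: only reaches 17(W), 16(W), 12(W), 10(W), all W → L
n=19: reaches L-position 18 → W
n=20: reaches L-position 18 → W
n=21: reaches L-position 15 → W
n=22: only reaches 21(W), 20(W), 16(W), 14(W), all W → L
n=23: reaches L-position 22 → W
n=24: reaches L-position 22 → W
n=25: only reaches 24(W), 23(W), 19(W), 17(W), all W → L
n=26: reaches L-position 25 → W
n=27: reaches L-position 25 → W
n=28: reaches L-position 22 → W
n=29: only reaches 28(W), 27(W), 23(W), 21(W), all W → L
n=30: reaches L-position 29 → W
n=31: reaches L-position 29 → W
The losing starting values of n are exactly the entries labelled L in this table (9 of them).

1, 4, 8, 11, 15, 18, 22, 25, 29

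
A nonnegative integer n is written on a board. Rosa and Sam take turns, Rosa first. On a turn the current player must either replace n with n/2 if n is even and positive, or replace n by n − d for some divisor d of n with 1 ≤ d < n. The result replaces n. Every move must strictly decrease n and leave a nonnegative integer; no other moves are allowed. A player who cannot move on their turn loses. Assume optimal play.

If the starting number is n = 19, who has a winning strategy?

Work bottom-up. With no move the player to move loses. Otherwise the position is W if at least one move leads to an L position for the opponent, and L if every move leads to a W.
n=0: no move → L
n=1: no move → L
n=2: W (go to 1, an L position)
n=3: L (sole option 2(W) is W)
n=4: W (go to 3, an L position)
n=5: L (sole option 4(W) is W)
n=6: W (go to 3, an L position)
n=7: L (sole option 6(W) is W)
n=8: W (go to 7, an L position)
n=9: L (options 6(W), 8(W) are all W)
n=10: W (go to 5, an L position)
n=11: L (sole option 10(W) is W)
n=12: W (go to 9, an L position)
n=13: L (sole option 12(W) is W)
n=14: W (go to 7, an L position)
n=15: L (options 10(W), 12(W), 14(W) are all W)
n=16: W (go to 15, an L position)
n=17: L (sole option 16(W) is W)
n=18: W (go to 9, an L position)
n=19: L (sole option 18(W) is W)
Every move from 19 reaches a W position, so the mover loses.

Sam wins.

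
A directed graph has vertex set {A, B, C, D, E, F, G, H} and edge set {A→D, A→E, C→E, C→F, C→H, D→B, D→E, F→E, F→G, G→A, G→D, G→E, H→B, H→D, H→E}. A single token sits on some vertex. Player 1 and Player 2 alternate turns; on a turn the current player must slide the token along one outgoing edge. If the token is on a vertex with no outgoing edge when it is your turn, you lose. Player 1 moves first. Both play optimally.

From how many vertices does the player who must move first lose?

Use the standard recursion: the mover loses at a terminal position; elsewhere, the mover wins exactly when some move hands the opponent an L position.
Every edge goes from a vertex to one that appears earlier in the order E, B, D, A, G, F, H, C, so processing vertices in that order labels each vertex after all of its successors.
E: no outgoing edge → L
B: no outgoing edge → L
D: W (go to B, an L position)
A: W (go to E, an L position)
G: W (go to E, an L position)
F: W (go to E, an L position)
H: W (go to B, an L position)
C: W (go to E, an L position)
The L vertices are B, E; that is 2 in all.

2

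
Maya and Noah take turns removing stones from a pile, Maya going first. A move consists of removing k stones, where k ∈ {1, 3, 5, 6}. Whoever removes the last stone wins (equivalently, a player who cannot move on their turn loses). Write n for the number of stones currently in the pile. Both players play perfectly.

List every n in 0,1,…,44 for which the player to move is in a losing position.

Positions with no move are L. A position that does have a move is losing for the player to move precisely when every available move leads to a winning position for the opponent. Fill in the labels:
n=0: no move → L
n=1: can move to 0, which is L ⇒ W
n=2: the only move is to 1(W), a W ⇒ L
n=3: can move to 2, which is L ⇒ W
n=4: moves to 3(W), 1(W); every one is W ⇒ L
n=5: can move to 4, which is L ⇒ W
n=6: can move to 0, which is L ⇒ W
n=7: can move to 4, which is L ⇒ W
n=8: can move to 2, which is L ⇒ W
n=9: can move to 4, which is L ⇒ W
n=10: can move to 4, which is L ⇒ W
n=11: moves to 10(W), 8(W), 6(W), 5(W); every one is W ⇒ L
n=12: can move to 11, which is L ⇒ W
n=13: moves to 12(W), 10(W), 8(W), 7(W); every one is W ⇒ L
n=14: can move to 13, which is L ⇒ W
n=15: moves to 14(W), 12(W), 10(W), 9(W); every one is W ⇒ L
n=16: can move to 15, which is L ⇒ W
n=17: can move to 11, which is L ⇒ W
n=18: can move to 15, which is L ⇒ W
n=19: can move to 13, which is L ⇒ W
n=20: can move to 15, which is L ⇒ W
n=21: can move to 15, which is L ⇒ W
n=22: moves to 21(W), 19(W), 17(W), 16(W); every one is W ⇒ L
n=23: can move to 22, which is L ⇒ W
n=24: moves to 23(W), 21(W), 19(W), 18(W); every one is W ⇒ L
n=25: can move to 24, which is L ⇒ W
n=26: moves to 25(W), 23(W), 21(W), 20(W); every one is W ⇒ L
n=27: can move to 26, which is L ⇒ W
n=28: can move to 22, which is L ⇒ W
n=29: can move to 26, which is L ⇒ W
n=30: can move to 24, which is L ⇒ W
n=31: can move to 26, which is L ⇒ W
n=32: can move to 26, which is L ⇒ W
n=33: moves to 32(W), 30(W), 28(W), 27(W); every one is W ⇒ L
n=34: can move to 33, which is L ⇒ W
n=35: moves to 34(W), 32(W), 30(W), 29(W); every one is W ⇒ L
n=36: can move to 35, which is L ⇒ W
n=37: moves to 36(W), 34(W), 32(W), 31(W); every one is W ⇒ L
n=38: can move to 37, which is L ⇒ W
n=39: can move to 33, which is L ⇒ W
n=40: can move to 37, which is L ⇒ W
n=41: can move to 35, which is L ⇒ W
n=42: can move to 37, which is L ⇒ W
n=43: can move to 37, which is L ⇒ W
n=44: moves to 43(W), 41(W), 39(W), 38(W); every one is W ⇒ L
The losing starting values of n are exactly the entries labelled L in this table (13 of them).

0, 2, 4, 11, 13, 15, 22, 24, 26, 33, 35, 37, 44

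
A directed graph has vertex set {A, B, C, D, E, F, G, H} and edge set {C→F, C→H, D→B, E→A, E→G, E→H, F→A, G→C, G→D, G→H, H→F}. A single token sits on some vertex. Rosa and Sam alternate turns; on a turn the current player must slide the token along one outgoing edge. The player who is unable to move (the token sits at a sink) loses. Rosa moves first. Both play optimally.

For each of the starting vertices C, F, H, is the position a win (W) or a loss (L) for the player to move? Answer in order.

C: W, F: W, H: L

Build the W/L table. Terminal = L. A non-terminal position is W if it has a move to some L; otherwise it is L.
Every edge goes from a vertex to one that appears earlier in the order A, B, F, H, D, C, G, E, so processing vertices in that order labels each vertex after all of its successors.
A: no outgoing edge → L
B: no outgoing edge → L
F: can move to A, which is L ⇒ W
H: the only move is to F(W), a W ⇒ L
D: can move to B, which is L ⇒ W
C: can move to H, which is L ⇒ W
G: can move to H, which is L ⇒ W
E: can move to H, which is L ⇒ W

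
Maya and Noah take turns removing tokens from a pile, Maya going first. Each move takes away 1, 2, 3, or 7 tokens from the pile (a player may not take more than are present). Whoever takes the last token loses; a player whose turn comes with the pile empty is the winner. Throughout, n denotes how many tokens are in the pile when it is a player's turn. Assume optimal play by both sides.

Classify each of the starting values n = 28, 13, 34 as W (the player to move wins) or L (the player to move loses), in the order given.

Use the standard recursion: the mover wins at a terminal position; elsewhere, the mover wins exactly when some move hands the opponent an L position.
n=0: no move; the opponent has just taken the last token and therefore loses → W
n=1: the only move is to 0(W), a W ⇒ L
n=2: can move to 1, which is L ⇒ W
n=3: can move to 1, which is L ⇒ W
n=4: can move to 1, which is L ⇒ W
n=5: moves to 4(W), 3(W), 2(W); every one is W ⇒ L
n=6: can move to 5, which is L ⇒ W
n=7: can move to 5, which is L ⇒ W
n=8: can move to 5, which is L ⇒ W
n=9: moves to 8(W), 7(W), 6(W), 2(W); every one is W ⇒ L
n=10: can move to 9, which is L ⇒ W
n=11: can move to 9, which is L ⇒ W
n=12: can move to 9, which is L ⇒ W
n=13: moves to 12(W), 11(W), 10(W), 6(W); every one is W ⇒ L
n=14: can move to 13, which is L ⇒ W
n=15: can move to 13, which is L ⇒ W
n=16: can move to 13, which is L ⇒ W
n=17: moves to 16(W), 15(W), 14(W), 10(W); every one is W ⇒ L
n=18: can move to 17, which is L ⇒ W
n=19: can move to 17, which is L ⇒ W
n=20: can move to 17, which is L ⇒ W
n=21: moves to 20(W), 19(W), 18(W), 14(W); every one is W ⇒ L
n=22: can move to 21, which is L ⇒ W
n=23: can move to 21, which is L ⇒ W
n=24: can move to 21, which is L ⇒ W
n=25: moves to 24(W), 23(W), 22(W), 18(W); every one is W ⇒ L
n=26: can move to 25, which is L ⇒ W
n=27: can move to 25, which is L ⇒ W
n=28: can move to 25, which is L ⇒ W
n=29: moves to 28(W), 27(W), 26(W), 22(W); every one is W ⇒ L
n=30: can move to 29, which is L ⇒ W
n=31: can move to 29, which is L ⇒ W
n=32: can move to 29, which is L ⇒ W
n=33: moves to 32(W), 31(W), 30(W), 26(W); every one is W ⇒ L
n=34: can move to 33, which is L ⇒ W

28: W, 13: L, 34: W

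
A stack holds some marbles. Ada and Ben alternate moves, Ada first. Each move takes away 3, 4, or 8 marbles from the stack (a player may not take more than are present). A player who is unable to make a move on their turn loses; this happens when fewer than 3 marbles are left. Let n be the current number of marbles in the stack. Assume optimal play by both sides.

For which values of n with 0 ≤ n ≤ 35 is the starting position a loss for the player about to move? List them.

0, 1, 2, 7, 12, 13, 14, 19, 24, 25, 26, 31

Compute win/loss labels from the base case upward. A position with no move is L. Any other position is W if it can reach an L in one move, else L.
n=0: no move → L
n=1: no move → L
n=2: no move → L
n=3: reaches L-position 0 → W
n=4: reaches L-position 1 → W
n=5: reaches L-position 2 → W
n=6: reaches L-position 2 → W
n=7: only reaches 4(W), 3(W), all W → L
n=8: reaches L-position 0 → W
n=9: reaches L-position 1 → W
n=10: reaches L-position 7 → W
n=11: reaches L-position 7 → W
n=12: only reaches 9(W), 8(W), 4(W), all W → L
n=13: only reaches 10(W), 9(W), 5(W), all W → L
n=14: only reaches 11(W), 10(W), 6(W), all W → L
n=15: reaches L-position 12 → W
n=16: reaches L-position 13 → W
n=17: reaches L-position 14 → W
n=18: reaches L-position 14 → W
n=19: only reaches 16(W), 15(W), 11(W), all W → L
n=20: reaches L-position 12 → W
n=21: reaches L-position 13 → W
n=22: reaches L-position 19 → W
n=23: reaches L-position 19 → W
n=24: only reaches 21(W), 20(W), 16(W), all W → L
n=25: only reaches 22(W), 21(W), 17(W), all W → L
n=26: only reaches 23(W), 22(W), 18(W), all W → L
n=27: reaches L-position 24 → W
n=28: reaches L-position 25 → W
n=29: reaches L-position 26 → W
n=30: reaches L-position 26 → W
n=31: only reaches 28(W), 27(W), 23(W), all W → L
n=32: reaches L-position 24 → W
n=33: reaches L-position 25 → W
n=34: reaches L-position 31 → W
n=35: reaches L-position 31 → W
Reading off the rows marked L gives the requested list; there are 12 such values of n.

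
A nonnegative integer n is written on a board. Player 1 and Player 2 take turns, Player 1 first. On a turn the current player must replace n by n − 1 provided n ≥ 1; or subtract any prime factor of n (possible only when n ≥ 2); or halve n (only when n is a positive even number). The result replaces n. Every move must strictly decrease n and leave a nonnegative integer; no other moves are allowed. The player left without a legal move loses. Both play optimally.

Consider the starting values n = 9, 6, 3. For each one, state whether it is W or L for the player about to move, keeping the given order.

9: L, 6: W, 3: W

Classify positions by backward induction: terminal positions (no move available) are L. From any other position, the mover wins iff some move reaches an L.
n=0: no move → L
n=1: W (go to 0, an L position)
n=2: W (go to 0, an L position)
n=3: W (go to 0, an L position)
n=4: L (options 2(W), 3(W) are all W)
n=5: W (go to 0, an L position)
n=6: W (go to 4, an L position)
n=7: W (go to 0, an L position)
n=8: W (go to 4, an L position)
n=9: L (options 6(W), 8(W) are all W)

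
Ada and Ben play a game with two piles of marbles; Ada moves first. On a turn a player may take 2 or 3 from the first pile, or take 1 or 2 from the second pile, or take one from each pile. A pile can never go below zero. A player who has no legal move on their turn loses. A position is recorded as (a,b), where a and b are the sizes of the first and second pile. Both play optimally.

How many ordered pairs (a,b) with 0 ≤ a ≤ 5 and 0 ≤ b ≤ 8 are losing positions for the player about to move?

18

Positions with no move are L. A position that does have a move is losing for the player to move precisely when every available move leads to a winning position for the opponent. Fill in the labels:
Every move lowers a or b (never raises either), so fill the grid row by row in increasing a, and left to right within a row: each cell's successors are then already labelled.
      b=0  b=1  b=2  b=3  b=4  b=5  b=6  b=7  b=8
a=0:    L    W    W    L    W    W    L    W    W
a=1:    L    W    W    L    W    W    L    W    W
a=2:    W    W    L    W    W    L    W    W    L
a=3:    W    L    W    W    L    W    W    L    W
a=4:    W    L    W    W    L    W    W    L    W
a=5:    L    W    W    L    W    W    L    W    W
Cells with no legal move (terminal, hence L): (0,0), (1,0).
The remaining L cells, each justified by listing all of its moves:
(0,3): only reaches (0,2)(W), (0,1)(W), all W → L
(0,6): only reaches (0,5)(W), (0,4)(W), all W → L
(1,3): only reaches (1,2)(W), (1,1)(W), (0,2)(W), all W → L
(1,6): only reaches (1,5)(W), (1,4)(W), (0,5)(W), all W → L
(2,2): only reaches (0,2)(W), (2,1)(W), (2,0)(W), (1,1)(W), all W → L
(2,5): only reaches (0,5)(W), (2,4)(W), (2,3)(W), (1,4)(W), all W → L
(2,8): only reaches (0,8)(W), (2,7)(W), (2,6)(W), (1,7)(W), all W → L
(3,1): only reaches (1,1)(W), (0,1)(W), (3,0)(W), (2,0)(W), all W → L
(3,4): only reaches (1,4)(W), (0,4)(W), (3,3)(W), (3,2)(W), (2,3)(W), all W → L
(3,7): only reaches (1,7)(W), (0,7)(W), (3,6)(W), (3,5)(W), (2,6)(W), all W → L
(4,1): only reaches (2,1)(W), (1,1)(W), (4,0)(W), (3,0)(W), all W → L
(4,4): only reaches (2,4)(W), (1,4)(W), (4,3)(W), (4,2)(W), (3,3)(W), all W → L
(4,7): only reaches (2,7)(W), (1,7)(W), (4,6)(W), (4,5)(W), (3,6)(W), all W → L
(5,0): only reaches (3,0)(W), (2,0)(W), all W → L
(5,3): only reaches (3,3)(W), (2,3)(W), (5,2)(W), (5,1)(W), (4,2)(W), all W → L
(5,6): only reaches (3,6)(W), (2,6)(W), (5,5)(W), (5,4)(W), (4,5)(W), all W → L
Every other cell has at least one move into one of the L cells above, so it is W.
L cells per row: a=0: 3, a=1: 3, a=2: 3, a=3: 3, a=4: 3, a=5: 3; total 18.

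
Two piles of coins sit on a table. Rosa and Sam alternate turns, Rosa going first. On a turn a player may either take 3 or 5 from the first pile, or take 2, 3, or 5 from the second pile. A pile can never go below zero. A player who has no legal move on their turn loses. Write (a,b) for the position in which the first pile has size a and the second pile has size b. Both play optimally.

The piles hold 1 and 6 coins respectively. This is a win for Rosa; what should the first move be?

Classify positions by backward induction: terminal positions (no move available) are L. From any other position, the mover wins iff some move reaches an L.
No move ever increases a pile, so every position that can arise here has a ≤ 1 and b ≤ 6; it is enough to label the cells with 0 ≤ a ≤ 1 and 0 ≤ b ≤ 6.
Every move lowers a or b (never raises either), so fill the grid row by row in increasing a, and left to right within a row: each cell's successors are then already labelled.
      b=0  b=1  b=2  b=3  b=4  b=5  b=6
a=0:    L    L    W    W    W    W    W
a=1:    L    L    W    W    W    W    W
Cells with no legal move (terminal, hence L): (0,0), (0,1), (1,0), (1,1).
Every other cell has at least one move into one of the L cells above, so it is W.
From (1,6), the L positions reachable in one move are: (1,1).

Move to (1,1).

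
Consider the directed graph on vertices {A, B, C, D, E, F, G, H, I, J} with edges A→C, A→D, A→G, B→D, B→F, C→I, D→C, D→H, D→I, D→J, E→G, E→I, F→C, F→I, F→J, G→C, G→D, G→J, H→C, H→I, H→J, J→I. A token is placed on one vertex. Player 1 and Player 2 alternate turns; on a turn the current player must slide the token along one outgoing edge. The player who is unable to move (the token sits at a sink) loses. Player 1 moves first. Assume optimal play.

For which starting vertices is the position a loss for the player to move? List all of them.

Positions with no move are L. A position that does have a move is losing for the player to move precisely when every available move leads to a winning position for the opponent. Fill in the labels:
Every edge goes from a vertex to one that appears earlier in the order I, J, C, H, D, G, F, A, E, B, so processing vertices in that order labels each vertex after all of its successors.
I: no outgoing edge → L
J: W (go to I, an L position)
C: W (go to I, an L position)
H: W (go to I, an L position)
D: W (go to I, an L position)
G: L (options D(W), C(W), J(W) are all W)
F: W (go to I, an L position)
A: W (go to G, an L position)
E: W (go to G, an L position)
B: L (options F(W), D(W) are all W)
The losing starting vertices are exactly the entries labelled L in this table (3 of them).

B, G, I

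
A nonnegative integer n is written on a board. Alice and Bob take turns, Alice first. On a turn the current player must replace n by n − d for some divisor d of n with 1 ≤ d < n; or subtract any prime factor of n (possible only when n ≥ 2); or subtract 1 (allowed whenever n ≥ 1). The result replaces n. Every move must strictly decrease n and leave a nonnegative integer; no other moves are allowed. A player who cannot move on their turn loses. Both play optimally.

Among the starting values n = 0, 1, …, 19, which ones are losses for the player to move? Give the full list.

Positions with no move are L. A position that does have a move is losing for the player to move precisely when every available move leads to a winning position for the opponent. Fill in the labels:
n=0: no move → L
n=1: →0(L), so W
n=2: →0(L), so W
n=3: →0(L), so W
n=4: →2(W), 3(W) — all W, so L
n=5: →0(L), so W
n=6: →4(L), so W
n=7: →0(L), so W
n=8: →4(L), so W
n=9: →6(W), 8(W) — all W, so L
n=10: →9(L), so W
n=11: →0(L), so W
n=12: →9(L), so W
n=13: →0(L), so W
n=14: →7(W), 12(W), 13(W) — all W, so L
n=15: →14(L), so W
n=16: →14(L), so W
n=17: →0(L), so W
n=18: →9(L), so W
n=19: →0(L), so W
The losing starting values of n are exactly the entries labelled L in this table (4 of them).

0, 4, 9, 14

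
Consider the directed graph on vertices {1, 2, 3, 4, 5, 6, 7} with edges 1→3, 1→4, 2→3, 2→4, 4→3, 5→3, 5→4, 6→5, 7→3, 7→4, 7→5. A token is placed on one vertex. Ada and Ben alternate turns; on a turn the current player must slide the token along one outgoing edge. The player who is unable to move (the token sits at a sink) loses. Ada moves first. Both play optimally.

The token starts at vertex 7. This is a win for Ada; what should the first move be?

Compute win/loss labels from the base case upward. A position with no move is L. Any other position is W if it can reach an L in one move, else L.
Every edge goes from a vertex to one that appears earlier in the order 3, 4, 5, 2, 6, 7, 1, so processing vertices in that order labels each vertex after all of its successors.
3: no outgoing edge → L
4: can move to 3, which is L ⇒ W
5: can move to 3, which is L ⇒ W
2: can move to 3, which is L ⇒ W
6: the only move is to 5(W), a W ⇒ L
7: can move to 3, which is L ⇒ W
1: can move to 3, which is L ⇒ W
From 7, the L positions reachable in one move are: 3.

Move to 3.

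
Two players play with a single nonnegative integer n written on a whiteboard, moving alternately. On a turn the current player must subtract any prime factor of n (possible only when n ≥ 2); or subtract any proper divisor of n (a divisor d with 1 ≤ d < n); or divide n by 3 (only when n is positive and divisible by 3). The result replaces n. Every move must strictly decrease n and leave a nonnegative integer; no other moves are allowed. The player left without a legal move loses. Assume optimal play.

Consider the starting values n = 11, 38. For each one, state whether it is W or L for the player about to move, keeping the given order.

11: W, 38: L

Work bottom-up. With no move the player to move loses. Otherwise the position is W if at least one move leads to an L position for the opponent, and L if every move leads to a W.
n=0: no move → L
n=1: no move → L
n=2: can move to 0, which is L ⇒ W
n=3: can move to 0, which is L ⇒ W
n=4: moves to 2(W), 3(W); every one is W ⇒ L
n=5: can move to 0, which is L ⇒ W
n=6: can move to 4, which is L ⇒ W
n=7: can move to 0, which is L ⇒ W
n=8: can move to 4, which is L ⇒ W
n=9: moves to 3(W), 6(W), 8(W); every one is W ⇒ L
n=10: can move to 9, which is L ⇒ W
n=11: can move to 0, which is L ⇒ W
n=12: can move to 4, which is L ⇒ W
n=13: can move to 0, which is L ⇒ W
n=14: moves to 7(W), 12(W), 13(W); every one is W ⇒ L
n=15: can move to 14, which is L ⇒ W
n=16: can move to 14, which is L ⇒ W
n=17: can move to 0, which is L ⇒ W
n=18: can move to 9, which is L ⇒ W
n=19: can move to 0, which is L ⇒ W
n=20: moves to 10(W), 15(W), 16(W), 18(W), 19(W); every one is W ⇒ L
n=21: can move to 14, which is L ⇒ W
n=22: can move to 20, which is L ⇒ W
n=23: can move to 0, which is L ⇒ W
n=24: can move to 20, which is L ⇒ W
n=25: can move to 20, which is L ⇒ W
n=26: moves to 13(W), 24(W), 25(W); every one is W ⇒ L
n=27: can move to 9, which is L ⇒ W
n=28: can move to 14, which is L ⇒ W
n=29: can move to 0, which is L ⇒ W
n=30: can move to 20, which is L ⇒ W
n=31: can move to 0, which is L ⇒ W
n=32: moves to 16(W), 24(W), 28(W), 30(W), 31(W); every one is W ⇒ L
n=33: can move to 32, which is L ⇒ W
n=34: can move to 32, which is L ⇒ W
n=35: moves to 28(W), 30(W), 34(W); every one is W ⇒ L
n=36: can move to 32, which is L ⇒ W
n=37: can move to 0, which is L ⇒ W
n=38: moves to 19(W), 36(W), 37(W); every one is W ⇒ L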